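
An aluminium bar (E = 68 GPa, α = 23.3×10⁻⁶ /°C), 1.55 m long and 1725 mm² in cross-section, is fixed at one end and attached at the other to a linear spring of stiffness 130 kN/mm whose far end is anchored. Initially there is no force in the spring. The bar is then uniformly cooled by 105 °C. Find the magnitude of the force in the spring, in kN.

P ≈ 181 kN

The unrestrained thermal change is αΔT L = 23.3×10⁻⁶ × 105 × 1550 = 3.792 mm.
With a force P in the spring, the elastic change of the bar is PL/(AE) and that of the spring is P/k; compatibility requires their sum to equal δ_free.
P [ L/(AE) + 1/k ] = δ_free → P [ 1550/(1725×68×10³) + 1/(130×10³) ] = 3.792.
P = 3.792 / 2.091×10⁻⁵ = 181400 N.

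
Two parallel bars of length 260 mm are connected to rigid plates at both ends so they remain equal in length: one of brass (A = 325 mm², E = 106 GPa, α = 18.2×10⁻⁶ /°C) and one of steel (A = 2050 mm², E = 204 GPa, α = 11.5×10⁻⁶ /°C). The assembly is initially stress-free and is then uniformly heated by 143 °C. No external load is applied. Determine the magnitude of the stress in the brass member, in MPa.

σ ≈ 93.8 MPa (compressive)

Equilibrium of a rigid end plate with no external load gives equal and opposite internal forces ±P in the two members. Since α_{brass} > α_{steel}, heating drives the brass into compression and the steel into tension.
Compatibility of the two members (thermal + elastic change equal): (α₁ − α₂)ΔT = P·[1/(A₁E₁) + 1/(A₂E₂)].
|α₁ − α₂|·ΔT = 6.7×10⁻⁶ × 143 = 0.0009581.
1/(A₁E₁) + 1/(A₂E₂) = 1/(325×106×10³) + 1/(2050×204×10³) = 3.142×10⁻⁸ N⁻¹.
So P = 0.0009581 / 3.142×10⁻⁸ = 30.49 kN.
σ_{brass} = P/A₁ = 30490/325 = 93.83 MPa, compressive.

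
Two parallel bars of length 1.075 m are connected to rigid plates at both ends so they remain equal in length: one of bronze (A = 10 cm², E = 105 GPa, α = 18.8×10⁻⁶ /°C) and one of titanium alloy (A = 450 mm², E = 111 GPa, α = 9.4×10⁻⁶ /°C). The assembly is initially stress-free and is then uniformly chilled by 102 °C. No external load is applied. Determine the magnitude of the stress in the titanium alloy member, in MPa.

The bronze has the larger α, so on cooling it would change length more than the titanium alloy if both were free. The rigid plates force a common final length, so the bronze is put into tension and the titanium alloy into compression, with equal and opposite forces P (no external load).
Setting the final lengths equal and cancelling L: (α₁ − α₂)ΔT = P/(A₁E₁) + P/(A₂E₂).
|α₁ − α₂|·ΔT = 9.4×10⁻⁶ × 102 = 0.0009588.
1/(A₁E₁) + 1/(A₂E₂) = 1/(1000×105×10³) + 1/(450×111×10³) = 2.954×10⁻⁸ N⁻¹.
P = 0.0009588 / 2.954×10⁻⁸ = 32450 N = 32.45 kN.
σ_{titanium alloy} = P/A₂ = 32450/450 = 72.12 MPa, compressive.

σ ≈ 72.1 MPa (compressive)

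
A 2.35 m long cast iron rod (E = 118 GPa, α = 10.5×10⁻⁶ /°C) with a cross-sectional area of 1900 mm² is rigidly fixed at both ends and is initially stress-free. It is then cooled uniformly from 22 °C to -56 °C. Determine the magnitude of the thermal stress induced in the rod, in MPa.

σ ≈ 96.6 MPa (tensile)

The supports are rigid, so the total axial strain is zero. The restrained thermal strain is ε = αΔT = 10.5×10⁻⁶ × 78 = 819×10⁻⁶.
Hence σ = E·αΔT = 118×10³ × 819×10⁻⁶ = 96.64 MPa, tensile.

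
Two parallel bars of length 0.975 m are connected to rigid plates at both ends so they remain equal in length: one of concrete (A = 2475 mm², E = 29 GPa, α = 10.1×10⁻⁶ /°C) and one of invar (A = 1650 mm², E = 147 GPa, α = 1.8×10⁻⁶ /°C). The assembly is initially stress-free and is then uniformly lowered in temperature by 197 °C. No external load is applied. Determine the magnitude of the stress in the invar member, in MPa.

Equilibrium of a rigid end plate with no external load gives equal and opposite internal forces ±P in the two members. Since α_{concrete} > α_{invar}, cooling drives the concrete into tension and the invar into compression.
Setting the final lengths equal and cancelling L: (α₁ − α₂)ΔT = P/(A₁E₁) + P/(A₂E₂).
|α₁ − α₂|·ΔT = 8.3×10⁻⁶ × 197 = 0.001635.
1/(A₁E₁) + 1/(A₂E₂) = 1/(2475×29×10³) + 1/(1650×147×10³) = 1.806×10⁻⁸ N⁻¹.
P = 0.001635 / 1.806×10⁻⁸ = 90560 N = 90.56 kN.
σ_{invar} = P/A₂ = 90560/1650 = 54.89 MPa, compressive.

σ ≈ 54.9 MPa (compressive)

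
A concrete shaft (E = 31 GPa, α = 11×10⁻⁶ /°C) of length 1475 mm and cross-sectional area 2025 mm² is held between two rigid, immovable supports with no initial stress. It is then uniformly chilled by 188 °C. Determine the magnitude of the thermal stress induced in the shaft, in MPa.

The supports are rigid, so the total axial strain is zero. The restrained thermal strain is ε = αΔT = 11×10⁻⁶ × 188 = 2068×10⁻⁶.
σ = EαΔT = 31×10³ × 11×10⁻⁶ × 188 = 64.11 MPa (tensile; the shaft is trying to contract).

σ ≈ 64.1 MPa (tensile)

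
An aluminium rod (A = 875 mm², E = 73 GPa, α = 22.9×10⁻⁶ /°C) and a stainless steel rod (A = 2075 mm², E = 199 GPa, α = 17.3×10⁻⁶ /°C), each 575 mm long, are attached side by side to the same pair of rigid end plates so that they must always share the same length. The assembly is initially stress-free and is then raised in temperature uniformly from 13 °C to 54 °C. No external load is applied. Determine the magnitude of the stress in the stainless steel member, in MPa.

σ ≈ 6.12 MPa (tensile)

Both members must finish at the same length. With the larger α, the aluminium tends to over-expand; the plates restrain it, putting the aluminium in compression and the stainless steel in tension. With no external load the two internal forces are equal and opposite, magnitude P.
Setting the final lengths equal and cancelling L: (α₁ − α₂)ΔT = P/(A₁E₁) + P/(A₂E₂).
|α₁ − α₂|·ΔT = 5.6×10⁻⁶ × 41 = 0.0002296.
1/(A₁E₁) + 1/(A₂E₂) = 1/(875×73×10³) + 1/(2075×199×10³) = 1.808×10⁻⁸ N⁻¹.
So P = 0.0002296 / 1.808×10⁻⁸ = 12.7 kN.
σ_{stainless steel} = P/A₂ = 12700/2075 = 6.121 MPa, tensile.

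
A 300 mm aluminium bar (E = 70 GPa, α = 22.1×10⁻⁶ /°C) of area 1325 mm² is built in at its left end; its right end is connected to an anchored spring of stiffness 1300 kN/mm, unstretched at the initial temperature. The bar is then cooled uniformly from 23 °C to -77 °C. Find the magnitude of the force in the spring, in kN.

P ≈ 166 kN

If the spring were absent the bar would shorten by αΔT L = 22.1×10⁻⁶ × 100 × 300 = 0.663 mm.
Let P be the tensile force in the spring. The bar extends elastically by PL/(AE) and the spring stretches by P/k; together these equal δ_free.
So P = δ_free / [L/(AE) + 1/k] = 0.663 / [ 300/(1325×70×10³) + 1/(1300×10³) ].
P = 0.663 / 4.004×10⁻⁶ = 165600 N.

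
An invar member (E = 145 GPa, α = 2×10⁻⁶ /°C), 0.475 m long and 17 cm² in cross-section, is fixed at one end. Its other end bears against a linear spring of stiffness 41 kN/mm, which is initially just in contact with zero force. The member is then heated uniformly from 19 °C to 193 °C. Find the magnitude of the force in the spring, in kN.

Free thermal expansion: δ_free = αΔT L = 2×10⁻⁶ × 174 × 475 = 0.1653 mm.
With a force P in the spring, the elastic change of the member is PL/(AE) and that of the spring is P/k; compatibility requires their sum to equal δ_free.
So P = δ_free / [L/(AE) + 1/k] = 0.1653 / [ 475/(1700×145×10³) + 1/(41×10³) ].
P = 0.1653 / 2.632×10⁻⁵ = 6281 N.

P ≈ 6.28 kN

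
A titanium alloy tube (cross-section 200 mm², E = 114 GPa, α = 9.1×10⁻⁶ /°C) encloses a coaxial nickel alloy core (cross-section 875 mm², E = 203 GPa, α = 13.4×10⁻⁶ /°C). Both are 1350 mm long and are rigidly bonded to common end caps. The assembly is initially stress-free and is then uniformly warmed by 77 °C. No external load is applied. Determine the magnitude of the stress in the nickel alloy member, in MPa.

Equilibrium of a rigid end plate with no external load gives equal and opposite internal forces ±P in the two members. Since α_{nickel alloy} > α_{titanium alloy}, heating drives the nickel alloy into compression and the titanium alloy into tension.
Compatibility of the two members (thermal + elastic change equal): (α₁ − α₂)ΔT = P·[1/(A₁E₁) + 1/(A₂E₂)].
|α₁ − α₂|·ΔT = 4.3×10⁻⁶ × 77 = 0.0003311.
1/(A₁E₁) + 1/(A₂E₂) = 1/(200×114×10³) + 1/(875×203×10³) = 4.949×10⁻⁸ N⁻¹.
So P = 0.0003311 / 4.949×10⁻⁸ = 6.69 kN.
σ_{nickel alloy} = P/A₂ = 6690/875 = 7.646 MPa, compressive.

σ ≈ 7.65 MPa (compressive)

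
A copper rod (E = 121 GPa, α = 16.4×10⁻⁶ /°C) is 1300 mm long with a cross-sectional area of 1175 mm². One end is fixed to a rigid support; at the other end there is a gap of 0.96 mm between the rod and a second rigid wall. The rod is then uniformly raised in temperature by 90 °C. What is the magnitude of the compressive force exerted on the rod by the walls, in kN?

Free thermal elongation = αΔT L = 16.4×10⁻⁶ × 90 × 1300 = 1.919 mm.
After closing the 0.96 mm clearance, 1.919 − 0.96 = 0.9588 mm of expansion remains to be suppressed by the wall.
Compatibility: PL/(AE) = 0.9588 mm, so σ = P/A = E × (0.9588/1300) = 89.24 MPa.
Force on the wall = σA = 89.24 × 1175 mm² = 104.9 kN.

P ≈ 105 kN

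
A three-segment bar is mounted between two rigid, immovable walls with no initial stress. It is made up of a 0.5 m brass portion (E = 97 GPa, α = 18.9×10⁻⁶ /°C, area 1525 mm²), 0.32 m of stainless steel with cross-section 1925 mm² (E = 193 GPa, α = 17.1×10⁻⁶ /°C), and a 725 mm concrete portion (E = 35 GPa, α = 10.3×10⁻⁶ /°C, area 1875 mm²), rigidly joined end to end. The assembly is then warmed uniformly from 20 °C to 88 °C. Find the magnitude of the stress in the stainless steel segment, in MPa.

If the supports were absent, the total length change would be Σ αᵢΔT Lᵢ = 18.9×10⁻⁶×68×500 + 17.1×10⁻⁶×68×320 + 10.3×10⁻⁶×68×725 = 1.522 mm.
The rigid supports impose zero overall length change; the single axial force P common to all segments must satisfy P Σ Lᵢ/(AᵢEᵢ) = δ_free.
The series flexibility is Σ Lᵢ/(AᵢEᵢ) = 500/(1525×97×10³) + 320/(1925×193×10³) + 725/(1875×35×10³) = 1.529×10⁻⁵ mm/N.
P = 1.522 / 1.529×10⁻⁵ = 99580 N = 99.58 kN, compressive.
σ_{stainless steel} = P / A = 99580 / 1925 = 51.73 MPa.

σ ≈ 51.7 MPa (compressive)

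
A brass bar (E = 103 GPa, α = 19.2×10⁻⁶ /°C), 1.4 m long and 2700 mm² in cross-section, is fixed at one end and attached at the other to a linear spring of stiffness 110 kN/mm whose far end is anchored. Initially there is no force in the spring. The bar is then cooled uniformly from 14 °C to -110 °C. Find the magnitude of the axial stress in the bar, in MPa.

σ ≈ 87.4 MPa (tensile)

If the spring were absent the bar would shorten by αΔT L = 19.2×10⁻⁶ × 124 × 1400 = 3.333 mm.
With a force P in the spring, the elastic change of the bar is PL/(AE) and that of the spring is P/k; compatibility requires their sum to equal δ_free.
So P = δ_free / [L/(AE) + 1/k] = 3.333 / [ 1400/(2700×103×10³) + 1/(110×10³) ].
P = 3.333 / 1.413×10⁻⁵ = 236000 N.
σ = P/A = 236000/2700 = 87.4 MPa.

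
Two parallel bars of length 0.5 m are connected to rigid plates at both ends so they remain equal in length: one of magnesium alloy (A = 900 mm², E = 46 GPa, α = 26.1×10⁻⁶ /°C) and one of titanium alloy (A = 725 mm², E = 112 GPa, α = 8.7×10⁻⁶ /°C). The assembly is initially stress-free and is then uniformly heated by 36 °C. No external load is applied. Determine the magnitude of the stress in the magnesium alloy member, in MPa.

σ ≈ 19.1 MPa (compressive)

Both members must finish at the same length. With the larger α, the magnesium alloy tends to over-expand; the plates restrain it, putting the magnesium alloy in compression and the titanium alloy in tension. With no external load the two internal forces are equal and opposite, magnitude P.
Setting the final lengths equal and cancelling L: (α₁ − α₂)ΔT = P/(A₁E₁) + P/(A₂E₂).
|α₁ − α₂|·ΔT = 17.4×10⁻⁶ × 36 = 0.0006264.
1/(A₁E₁) + 1/(A₂E₂) = 1/(900×46×10³) + 1/(725×112×10³) = 3.647×10⁻⁸ N⁻¹.
P = 0.0006264 / 3.647×10⁻⁸ = 17180 N = 17.18 kN.
σ_{magnesium alloy} = P/A₁ = 17180/900 = 19.08 MPa, compressive.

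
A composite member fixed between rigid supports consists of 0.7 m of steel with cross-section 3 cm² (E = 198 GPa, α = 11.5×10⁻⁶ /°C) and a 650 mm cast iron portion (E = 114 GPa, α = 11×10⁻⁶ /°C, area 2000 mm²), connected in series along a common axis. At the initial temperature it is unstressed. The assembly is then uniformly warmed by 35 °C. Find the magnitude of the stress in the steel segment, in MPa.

With the walls removed the bar would change length by δ_free = Σ αᵢΔT Lᵢ = 11.5×10⁻⁶×35×700 + 11×10⁻⁶×35×650 = 0.532 mm.
The walls prevent any net length change, so an axial force P (same in every segment) develops. Compatibility: P · Σ Lᵢ/(AᵢEᵢ) = δ_free.
Σ Lᵢ/(AᵢEᵢ) = 700/(300×198×10³) + 650/(2000×114×10³) = 1.464×10⁻⁵ mm/N.
Hence P = δ_free / Σ(L/AE) = 0.532/1.464×10⁻⁵ = 36.35 kN (compressive).
σ_{steel} = P / A = 36350 / 300 = 121.2 MPa.

σ ≈ 121 MPa (compressive)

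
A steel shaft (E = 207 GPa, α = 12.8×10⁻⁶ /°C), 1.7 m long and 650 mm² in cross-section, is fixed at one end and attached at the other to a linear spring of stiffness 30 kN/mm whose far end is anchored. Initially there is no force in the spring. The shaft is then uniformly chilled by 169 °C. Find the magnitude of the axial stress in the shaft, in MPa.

σ ≈ 123 MPa (tensile)

If the spring were absent the shaft would shorten by αΔT L = 12.8×10⁻⁶ × 169 × 1700 = 3.677 mm.
With a force P in the spring, the elastic change of the shaft is PL/(AE) and that of the spring is P/k; compatibility requires their sum to equal δ_free.
So P = δ_free / [L/(AE) + 1/k] = 3.677 / [ 1700/(650×207×10³) + 1/(30×10³) ].
P = 3.677 / 4.597×10⁻⁵ = 80000 N.
σ = P/A = 80000/650 = 123.1 MPa.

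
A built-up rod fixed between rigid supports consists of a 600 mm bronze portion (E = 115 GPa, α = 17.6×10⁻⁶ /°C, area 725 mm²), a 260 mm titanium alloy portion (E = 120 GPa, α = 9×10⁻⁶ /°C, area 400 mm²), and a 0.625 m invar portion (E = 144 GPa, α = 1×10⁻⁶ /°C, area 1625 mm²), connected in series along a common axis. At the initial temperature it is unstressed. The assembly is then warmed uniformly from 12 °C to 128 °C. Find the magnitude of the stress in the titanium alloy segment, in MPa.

Free thermal expansion of the whole bar: Σ αᵢΔT Lᵢ = 17.6×10⁻⁶×116×600 + 9×10⁻⁶×116×260 + 1×10⁻⁶×116×625 = 1.569 mm.
The walls prevent any net length change, so an axial force P (same in every segment) develops. Compatibility: P · Σ Lᵢ/(AᵢEᵢ) = δ_free.
The series flexibility is Σ Lᵢ/(AᵢEᵢ) = 600/(725×115×10³) + 260/(400×120×10³) + 625/(1625×144×10³) = 1.528×10⁻⁵ mm/N.
P = 1.569 / 1.528×10⁻⁵ = 102600 N = 102.6 kN, compressive.
σ_{titanium alloy} = P / A = 102600 / 400 = 256.6 MPa.

σ ≈ 257 MPa (compressive)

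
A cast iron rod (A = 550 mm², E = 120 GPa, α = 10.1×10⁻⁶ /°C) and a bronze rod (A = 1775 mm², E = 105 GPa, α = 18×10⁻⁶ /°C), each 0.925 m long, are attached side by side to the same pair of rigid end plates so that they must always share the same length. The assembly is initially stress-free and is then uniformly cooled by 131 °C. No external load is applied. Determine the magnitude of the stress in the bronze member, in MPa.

σ ≈ 28.4 MPa (tensile)

Both members must finish at the same length. With the larger α, the bronze tends to over-contract; the plates restrain it, putting the bronze in tension and the cast iron in compression. With no external load the two internal forces are equal and opposite, magnitude P.
Equating the net (thermal + elastic) strains gives |α₁ − α₂|·ΔT = P·[1/(A₁E₁) + 1/(A₂E₂)].
|α₁ − α₂|·ΔT = 7.9×10⁻⁶ × 131 = 0.001035.
1/(A₁E₁) + 1/(A₂E₂) = 1/(550×120×10³) + 1/(1775×105×10³) = 2.052×10⁻⁸ N⁻¹.
So P = 0.001035 / 2.052×10⁻⁸ = 50.44 kN.
σ_{bronze} = P/A₂ = 50440/1775 = 28.42 MPa, tensile.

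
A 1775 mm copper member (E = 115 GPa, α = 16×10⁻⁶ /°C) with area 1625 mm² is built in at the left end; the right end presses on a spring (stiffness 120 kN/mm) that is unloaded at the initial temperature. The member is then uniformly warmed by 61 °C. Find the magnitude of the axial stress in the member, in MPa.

The unrestrained thermal change is αΔT L = 16×10⁻⁶ × 61 × 1775 = 1.732 mm.
Let P be the compressive force at the spring. The member shortens elastically by PL/(AE) and the spring compresses by P/k; together these equal δ_free.
So P = δ_free / [L/(AE) + 1/k] = 1.732 / [ 1775/(1625×115×10³) + 1/(120×10³) ].
P = 1.732 / 1.783×10⁻⁵ = 97150 N.
σ = P/A = 97150/1625 = 59.79 MPa.

σ ≈ 59.8 MPa (compressive)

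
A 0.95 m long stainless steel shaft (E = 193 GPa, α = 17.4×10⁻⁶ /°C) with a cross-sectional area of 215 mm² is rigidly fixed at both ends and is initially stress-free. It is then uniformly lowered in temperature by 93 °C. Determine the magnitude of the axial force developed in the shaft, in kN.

P ≈ 67.1 kN (tensile)

Full restraint means ε = 0, so the stress is σ = EαΔT = 193×10³ × 17.4×10⁻⁶ × 93 = 312.3 MPa.
P = AEαΔT = 215 × 193×10³ × 17.4×10⁻⁶ × 93 = 67.15 kN (tensile).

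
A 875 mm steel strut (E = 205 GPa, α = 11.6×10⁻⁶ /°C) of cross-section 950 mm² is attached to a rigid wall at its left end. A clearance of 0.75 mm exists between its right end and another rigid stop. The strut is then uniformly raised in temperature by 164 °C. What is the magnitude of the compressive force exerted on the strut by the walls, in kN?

P ≈ 204 kN

If the wall were absent the strut would grow by αΔT L = 11.6×10⁻⁶ × 164 × 875 = 1.665 mm.
After closing the 0.75 mm clearance, 1.665 − 0.75 = 0.9146 mm of expansion remains to be suppressed by the wall.
That suppressed elongation corresponds to σ = E·Δ/L = 205×10³ × 0.9146/875 = 214.3 MPa.
Force on the wall = σA = 214.3 × 950 mm² = 203.6 kN.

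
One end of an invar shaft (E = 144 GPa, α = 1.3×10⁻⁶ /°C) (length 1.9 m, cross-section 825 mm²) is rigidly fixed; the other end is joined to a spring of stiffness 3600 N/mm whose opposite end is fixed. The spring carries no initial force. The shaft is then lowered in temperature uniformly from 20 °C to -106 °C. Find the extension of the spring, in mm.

δ ≈ 0.294 mm

The unrestrained thermal change is αΔT L = 1.3×10⁻⁶ × 126 × 1900 = 0.3112 mm.
Let P be the tensile force in the spring. The shaft extends elastically by PL/(AE) and the spring stretches by P/k; together these equal δ_free.
So P = δ_free / [L/(AE) + 1/k] = 0.3112 / [ 1900/(825×144×10³) + 1/(3600) ].
P = 0.3112 / 0.0002938 = 1059 N.
Spring extension = P/k = 1059/(3600) = 0.2943 mm.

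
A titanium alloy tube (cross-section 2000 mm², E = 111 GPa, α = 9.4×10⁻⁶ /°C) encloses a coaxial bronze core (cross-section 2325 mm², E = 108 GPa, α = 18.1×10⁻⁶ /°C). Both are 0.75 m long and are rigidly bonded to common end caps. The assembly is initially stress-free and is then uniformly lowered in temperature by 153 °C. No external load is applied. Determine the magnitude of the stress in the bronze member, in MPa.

σ ≈ 67.5 MPa (tensile)

Both members must finish at the same length. With the larger α, the bronze tends to over-contract; the plates restrain it, putting the bronze in tension and the titanium alloy in compression. With no external load the two internal forces are equal and opposite, magnitude P.
Equating the net (thermal + elastic) strains gives |α₁ − α₂|·ΔT = P·[1/(A₁E₁) + 1/(A₂E₂)].
|α₁ − α₂|·ΔT = 8.7×10⁻⁶ × 153 = 0.001331.
1/(A₁E₁) + 1/(A₂E₂) = 1/(2000×111×10³) + 1/(2325×108×10³) = 8.487×10⁻⁹ N⁻¹.
So P = 0.001331 / 8.487×10⁻⁹ = 156.8 kN.
σ_{bronze} = P/A₂ = 156800/2325 = 67.46 MPa, tensile.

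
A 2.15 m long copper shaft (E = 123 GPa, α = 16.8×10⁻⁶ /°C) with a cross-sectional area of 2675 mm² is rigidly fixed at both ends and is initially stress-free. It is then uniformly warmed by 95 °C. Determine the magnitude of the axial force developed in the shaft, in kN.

The ends cannot move, so σ = EαΔT = 123×10³ × 16.8×10⁻⁶ × 95 = 196.3 MPa.
Then P = σA = 196.3 × 2675 mm² = 525.1 kN, compressive.

P ≈ 525 kN (compressive)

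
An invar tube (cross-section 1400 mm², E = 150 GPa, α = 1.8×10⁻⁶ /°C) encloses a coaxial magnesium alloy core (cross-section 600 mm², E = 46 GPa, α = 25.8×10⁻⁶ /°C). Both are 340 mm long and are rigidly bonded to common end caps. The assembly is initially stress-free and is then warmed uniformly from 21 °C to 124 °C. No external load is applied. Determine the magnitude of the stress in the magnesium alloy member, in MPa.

Both members must finish at the same length. With the larger α, the magnesium alloy tends to over-expand; the plates restrain it, putting the magnesium alloy in compression and the invar in tension. With no external load the two internal forces are equal and opposite, magnitude P.
Equating the net (thermal + elastic) strains gives |α₁ − α₂|·ΔT = P·[1/(A₁E₁) + 1/(A₂E₂)].
|α₁ − α₂|·ΔT = 24×10⁻⁶ × 103 = 0.002472.
1/(A₁E₁) + 1/(A₂E₂) = 1/(1400×150×10³) + 1/(600×46×10³) = 4.099×10⁻⁸ N⁻¹.
So P = 0.002472 / 4.099×10⁻⁸ = 60.3 kN.
σ_{magnesium alloy} = P/A₂ = 60300/600 = 100.5 MPa, compressive.

σ ≈ 101 MPa (compressive)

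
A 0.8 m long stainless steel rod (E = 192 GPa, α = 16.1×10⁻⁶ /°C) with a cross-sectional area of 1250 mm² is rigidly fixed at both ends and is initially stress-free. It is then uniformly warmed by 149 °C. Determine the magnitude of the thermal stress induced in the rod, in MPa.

σ ≈ 461 MPa (compressive)

With length fixed, the mechanical strain must cancel the thermal strain αΔT = 16.1×10⁻⁶ × 149 = 2398.9×10⁻⁶.
The stress required to suppress this strain is σ = Eε = 192×10³ × 2398.9×10⁻⁶ = 460.6 MPa, compressive since the rod is trying to expand.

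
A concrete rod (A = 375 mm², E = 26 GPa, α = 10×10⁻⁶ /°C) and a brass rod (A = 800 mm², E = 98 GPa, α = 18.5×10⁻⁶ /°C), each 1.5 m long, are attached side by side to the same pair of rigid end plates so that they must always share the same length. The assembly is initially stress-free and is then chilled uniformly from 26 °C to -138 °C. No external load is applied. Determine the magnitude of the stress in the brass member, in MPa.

σ ≈ 15.1 MPa (tensile)

The brass has the larger α, so on cooling it would change length more than the concrete if both were free. The rigid plates force a common final length, so the brass is put into tension and the concrete into compression, with equal and opposite forces P (no external load).
Compatibility of the two members (thermal + elastic change equal): (α₁ − α₂)ΔT = P·[1/(A₁E₁) + 1/(A₂E₂)].
|α₁ − α₂|·ΔT = 8.5×10⁻⁶ × 164 = 0.001394.
1/(A₁E₁) + 1/(A₂E₂) = 1/(375×26×10³) + 1/(800×98×10³) = 1.153×10⁻⁷ N⁻¹.
So P = 0.001394 / 1.153×10⁻⁷ = 12.09 kN.
σ_{brass} = P/A₂ = 12090/800 = 15.11 MPa, tensile.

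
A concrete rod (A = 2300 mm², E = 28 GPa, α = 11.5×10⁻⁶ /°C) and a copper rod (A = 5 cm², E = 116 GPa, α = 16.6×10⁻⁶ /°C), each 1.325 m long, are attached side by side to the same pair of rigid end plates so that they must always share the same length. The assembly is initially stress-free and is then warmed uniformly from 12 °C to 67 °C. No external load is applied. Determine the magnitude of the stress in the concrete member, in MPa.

The copper has the larger α, so on heating it would change length more than the concrete if both were free. The rigid plates force a common final length, so the copper is put into compression and the concrete into tension, with equal and opposite forces P (no external load).
Setting the final lengths equal and cancelling L: (α₁ − α₂)ΔT = P/(A₁E₁) + P/(A₂E₂).
|α₁ − α₂|·ΔT = 5.1×10⁻⁶ × 55 = 0.0002805.
1/(A₁E₁) + 1/(A₂E₂) = 1/(2300×28×10³) + 1/(500×116×10³) = 3.277×10⁻⁸ N⁻¹.
So P = 0.0002805 / 3.277×10⁻⁸ = 8.56 kN.
σ_{concrete} = P/A₁ = 8560/2300 = 3.722 MPa, tensile.

σ ≈ 3.72 MPa (tensile)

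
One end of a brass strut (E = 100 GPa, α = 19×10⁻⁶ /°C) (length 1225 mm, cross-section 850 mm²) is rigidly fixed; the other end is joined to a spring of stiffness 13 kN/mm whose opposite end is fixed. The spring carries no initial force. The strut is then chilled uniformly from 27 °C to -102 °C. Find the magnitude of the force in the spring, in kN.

Free thermal contraction: δ_free = αΔT L = 19×10⁻⁶ × 129 × 1225 = 3.002 mm.
Let P be the tensile force in the spring. The strut extends elastically by PL/(AE) and the spring stretches by P/k; together these equal δ_free.
So P = δ_free / [L/(AE) + 1/k] = 3.002 / [ 1225/(850×100×10³) + 1/(13×10³) ].
P = 3.002 / 9.133×10⁻⁵ = 32870 N.

P ≈ 32.9 kN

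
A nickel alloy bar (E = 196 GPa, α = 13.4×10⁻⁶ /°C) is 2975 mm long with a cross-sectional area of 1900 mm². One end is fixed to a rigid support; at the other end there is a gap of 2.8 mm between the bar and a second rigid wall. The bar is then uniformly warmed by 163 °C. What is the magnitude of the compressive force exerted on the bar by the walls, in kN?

P ≈ 463 kN

Free thermal elongation = αΔT L = 13.4×10⁻⁶ × 163 × 2975 = 6.498 mm.
This exceeds the 2.8 mm gap, so the wall pushes back. The portion of expansion that must be recovered elastically is δ_free − gap = 6.498 − 2.8 = 3.698 mm.
So σ = E(δ_free − g)/L = 196×10³ × 3.698/2975 = 243.6 MPa.
P = σA = 243.6 × 1900 = 462.9 kN.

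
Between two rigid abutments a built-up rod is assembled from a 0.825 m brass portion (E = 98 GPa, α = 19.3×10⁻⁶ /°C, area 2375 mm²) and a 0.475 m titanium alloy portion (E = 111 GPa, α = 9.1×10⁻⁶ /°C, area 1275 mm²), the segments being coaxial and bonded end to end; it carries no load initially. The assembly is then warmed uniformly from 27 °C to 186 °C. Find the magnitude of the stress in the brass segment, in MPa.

If the supports were absent, the total length change would be Σ αᵢΔT Lᵢ = 19.3×10⁻⁶×159×825 + 9.1×10⁻⁶×159×475 = 3.219 mm.
The rigid supports impose zero overall length change; the single axial force P common to all segments must satisfy P Σ Lᵢ/(AᵢEᵢ) = δ_free.
The series flexibility is Σ Lᵢ/(AᵢEᵢ) = 825/(2375×98×10³) + 475/(1275×111×10³) = 6.901×10⁻⁶ mm/N.
So P = 3.219 / 6.901×10⁻⁶ = 466.5 kN, compressive.
σ_{brass} = P / A = 466500 / 2375 = 196.4 MPa.

σ ≈ 196 MPa (compressive)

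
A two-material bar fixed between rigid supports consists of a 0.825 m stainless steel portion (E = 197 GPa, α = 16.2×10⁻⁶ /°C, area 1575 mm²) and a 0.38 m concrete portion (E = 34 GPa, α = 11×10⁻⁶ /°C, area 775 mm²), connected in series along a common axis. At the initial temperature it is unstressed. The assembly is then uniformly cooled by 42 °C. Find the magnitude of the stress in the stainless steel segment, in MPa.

σ ≈ 27.4 MPa (tensile)

If the supports were absent, the total length change would be Σ αᵢΔT Lᵢ = 16.2×10⁻⁶×42×825 + 11×10⁻⁶×42×380 = 0.7369 mm.
The walls prevent any net length change, so an axial force P (same in every segment) develops. Compatibility: P · Σ Lᵢ/(AᵢEᵢ) = δ_free.
Σ Lᵢ/(AᵢEᵢ) = 825/(1575×197×10³) + 380/(775×34×10³) = 1.708×10⁻⁵ mm/N.
Hence P = δ_free / Σ(L/AE) = 0.7369/1.708×10⁻⁵ = 43.14 kN (tensile).
σ_{stainless steel} = P / A = 43140 / 1575 = 27.39 MPa.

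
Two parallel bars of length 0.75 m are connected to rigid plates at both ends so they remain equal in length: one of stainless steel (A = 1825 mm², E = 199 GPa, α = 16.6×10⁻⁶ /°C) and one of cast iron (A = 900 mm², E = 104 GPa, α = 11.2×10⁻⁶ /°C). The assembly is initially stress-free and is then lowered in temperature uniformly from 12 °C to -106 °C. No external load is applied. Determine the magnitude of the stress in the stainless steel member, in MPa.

σ ≈ 26 MPa (tensile)

Both members must finish at the same length. With the larger α, the stainless steel tends to over-contract; the plates restrain it, putting the stainless steel in tension and the cast iron in compression. With no external load the two internal forces are equal and opposite, magnitude P.
Compatibility of the two members (thermal + elastic change equal): (α₁ − α₂)ΔT = P·[1/(A₁E₁) + 1/(A₂E₂)].
|α₁ − α₂|·ΔT = 5.4×10⁻⁶ × 118 = 0.0006372.
1/(A₁E₁) + 1/(A₂E₂) = 1/(1825×199×10³) + 1/(900×104×10³) = 1.344×10⁻⁸ N⁻¹.
P = 0.0006372 / 1.344×10⁻⁸ = 47420 N = 47.42 kN.
σ_{stainless steel} = P/A₁ = 47420/1825 = 25.98 MPa, tensile.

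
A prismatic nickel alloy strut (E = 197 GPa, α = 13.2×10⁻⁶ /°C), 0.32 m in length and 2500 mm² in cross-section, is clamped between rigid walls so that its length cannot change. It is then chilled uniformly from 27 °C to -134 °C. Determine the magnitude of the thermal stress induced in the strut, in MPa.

With length fixed, the mechanical strain must cancel the thermal strain αΔT = 13.2×10⁻⁶ × 161 = 2125.2×10⁻⁶.
Hence σ = E·αΔT = 197×10³ × 2125.2×10⁻⁶ = 418.7 MPa, tensile.

σ ≈ 419 MPa (tensile)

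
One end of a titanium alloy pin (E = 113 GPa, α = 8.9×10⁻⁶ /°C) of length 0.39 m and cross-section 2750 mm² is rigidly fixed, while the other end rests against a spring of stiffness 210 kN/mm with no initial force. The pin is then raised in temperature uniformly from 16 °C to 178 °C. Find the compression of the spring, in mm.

Free thermal expansion: δ_free = αΔT L = 8.9×10⁻⁶ × 162 × 390 = 0.5623 mm.
Let P be the compressive force at the spring. The pin shortens elastically by PL/(AE) and the spring compresses by P/k; together these equal δ_free.
So P = δ_free / [L/(AE) + 1/k] = 0.5623 / [ 390/(2750×113×10³) + 1/(210×10³) ].
P = 0.5623 / 6.017×10⁻⁶ = 93450 N.
Spring compression = P/k = 93450/(210×10³) = 0.445 mm.

δ ≈ 0.445 mm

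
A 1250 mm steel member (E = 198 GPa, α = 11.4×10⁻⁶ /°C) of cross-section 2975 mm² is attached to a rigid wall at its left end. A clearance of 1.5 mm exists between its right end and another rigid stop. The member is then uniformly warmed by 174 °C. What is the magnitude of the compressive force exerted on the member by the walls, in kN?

If the wall were absent the member would grow by αΔT L = 11.4×10⁻⁶ × 174 × 1250 = 2.479 mm.
The gap closes (δ_free > 1.5 mm) and the wall then resists a further 2.479 − 1.5 = 0.9795 mm of expansion.
That suppressed elongation corresponds to σ = E·Δ/L = 198×10³ × 0.9795/1250 = 155.2 MPa.
P = σA = 155.2 × 2975 = 461.6 kN.

P ≈ 462 kN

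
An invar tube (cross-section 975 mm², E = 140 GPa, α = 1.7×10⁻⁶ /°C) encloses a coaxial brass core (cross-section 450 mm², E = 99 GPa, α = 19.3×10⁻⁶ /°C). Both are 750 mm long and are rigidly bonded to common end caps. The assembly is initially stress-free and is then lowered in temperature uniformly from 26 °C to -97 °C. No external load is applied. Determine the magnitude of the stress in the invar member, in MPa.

Both members must finish at the same length. With the larger α, the brass tends to over-contract; the plates restrain it, putting the brass in tension and the invar in compression. With no external load the two internal forces are equal and opposite, magnitude P.
Setting the final lengths equal and cancelling L: (α₁ − α₂)ΔT = P/(A₁E₁) + P/(A₂E₂).
|α₁ − α₂|·ΔT = 17.6×10⁻⁶ × 123 = 0.002165.
1/(A₁E₁) + 1/(A₂E₂) = 1/(975×140×10³) + 1/(450×99×10³) = 2.977×10⁻⁸ N⁻¹.
P = 0.002165 / 2.977×10⁻⁸ = 72710 N = 72.71 kN.
σ_{invar} = P/A₁ = 72710/975 = 74.58 MPa, compressive.

σ ≈ 74.6 MPa (compressive)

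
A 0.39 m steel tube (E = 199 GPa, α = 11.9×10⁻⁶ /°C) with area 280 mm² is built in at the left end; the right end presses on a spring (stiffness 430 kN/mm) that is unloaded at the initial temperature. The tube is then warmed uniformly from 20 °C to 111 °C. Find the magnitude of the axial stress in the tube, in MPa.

σ ≈ 162 MPa (compressive)

If the spring were absent the tube would lengthen by αΔT L = 11.9×10⁻⁶ × 91 × 390 = 0.4223 mm.
Let P be the compressive force at the spring. The tube shortens elastically by PL/(AE) and the spring compresses by P/k; together these equal δ_free.
P [ L/(AE) + 1/k ] = δ_free → P [ 390/(280×199×10³) + 1/(430×10³) ] = 0.4223.
P = 0.4223 / 9.325×10⁻⁶ = 45290 N.
σ = P/A = 45290/280 = 161.8 MPa.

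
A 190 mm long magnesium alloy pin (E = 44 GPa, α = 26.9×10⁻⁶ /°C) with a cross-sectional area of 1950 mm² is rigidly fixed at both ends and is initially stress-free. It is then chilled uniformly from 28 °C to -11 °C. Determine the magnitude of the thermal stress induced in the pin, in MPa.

With length fixed, the mechanical strain must cancel the thermal strain αΔT = 26.9×10⁻⁶ × 39 = 1049.1×10⁻⁶.
σ = EαΔT = 44×10³ × 26.9×10⁻⁶ × 39 = 46.16 MPa (tensile; the pin is trying to contract).

σ ≈ 46.2 MPa (tensile)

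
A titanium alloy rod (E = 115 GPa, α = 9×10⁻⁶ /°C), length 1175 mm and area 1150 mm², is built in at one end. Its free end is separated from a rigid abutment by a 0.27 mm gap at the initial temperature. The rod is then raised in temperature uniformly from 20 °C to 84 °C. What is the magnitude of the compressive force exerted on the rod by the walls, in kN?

Unrestrained expansion: δ_free = αΔT L = 9×10⁻⁶ × 64 × 1175 = 0.6768 mm.
This exceeds the 0.27 mm gap, so the wall pushes back. The portion of expansion that must be recovered elastically is δ_free − gap = 0.6768 − 0.27 = 0.4068 mm.
That suppressed elongation corresponds to σ = E·Δ/L = 115×10³ × 0.4068/1175 = 39.81 MPa.
Force on the wall = σA = 39.81 × 1150 mm² = 45.79 kN.

P ≈ 45.8 kN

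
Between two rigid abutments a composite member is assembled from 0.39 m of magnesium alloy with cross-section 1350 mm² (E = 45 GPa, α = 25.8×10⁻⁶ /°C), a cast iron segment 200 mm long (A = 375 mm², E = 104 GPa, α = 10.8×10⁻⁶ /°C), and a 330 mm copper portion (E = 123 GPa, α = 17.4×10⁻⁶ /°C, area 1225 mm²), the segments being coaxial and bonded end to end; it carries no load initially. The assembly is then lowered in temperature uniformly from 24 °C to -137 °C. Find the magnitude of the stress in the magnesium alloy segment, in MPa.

With the walls removed the bar would change length by δ_free = Σ αᵢΔT Lᵢ = 25.8×10⁻⁶×161×390 + 10.8×10⁻⁶×161×200 + 17.4×10⁻⁶×161×330 = 2.892 mm.
The rigid supports impose zero overall length change; the single axial force P common to all segments must satisfy P Σ Lᵢ/(AᵢEᵢ) = δ_free.
Σ Lᵢ/(AᵢEᵢ) = 390/(1350×45×10³) + 200/(375×104×10³) + 330/(1225×123×10³) = 1.374×10⁻⁵ mm/N.
So P = 2.892 / 1.374×10⁻⁵ = 210.5 kN, tensile.
σ_{magnesium alloy} = P / A = 210500 / 1350 = 155.9 MPa.

σ ≈ 156 MPa (tensile)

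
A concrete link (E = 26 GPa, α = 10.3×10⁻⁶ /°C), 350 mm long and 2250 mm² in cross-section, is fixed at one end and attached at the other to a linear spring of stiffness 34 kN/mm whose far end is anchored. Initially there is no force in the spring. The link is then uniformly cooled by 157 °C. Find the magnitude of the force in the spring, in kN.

Free thermal contraction: δ_free = αΔT L = 10.3×10⁻⁶ × 157 × 350 = 0.566 mm.
Let P be the tensile force in the spring. The link extends elastically by PL/(AE) and the spring stretches by P/k; together these equal δ_free.
So P = δ_free / [L/(AE) + 1/k] = 0.566 / [ 350/(2250×26×10³) + 1/(34×10³) ].
P = 0.566 / 3.539×10⁻⁵ = 15990 N.

P ≈ 16 kN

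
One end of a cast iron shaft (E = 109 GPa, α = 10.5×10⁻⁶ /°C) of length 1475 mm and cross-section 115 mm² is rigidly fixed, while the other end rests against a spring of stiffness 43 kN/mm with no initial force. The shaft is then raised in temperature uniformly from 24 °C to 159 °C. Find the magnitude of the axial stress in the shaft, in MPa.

If the spring were absent the shaft would lengthen by αΔT L = 10.5×10⁻⁶ × 135 × 1475 = 2.091 mm.
With a force P in the spring, the elastic change of the shaft is PL/(AE) and that of the spring is P/k; compatibility requires their sum to equal δ_free.
So P = δ_free / [L/(AE) + 1/k] = 2.091 / [ 1475/(115×109×10³) + 1/(43×10³) ].
P = 2.091 / 0.0001409 = 14840 N.
σ = P/A = 14840/115 = 129 MPa.

σ ≈ 129 MPa (compressive)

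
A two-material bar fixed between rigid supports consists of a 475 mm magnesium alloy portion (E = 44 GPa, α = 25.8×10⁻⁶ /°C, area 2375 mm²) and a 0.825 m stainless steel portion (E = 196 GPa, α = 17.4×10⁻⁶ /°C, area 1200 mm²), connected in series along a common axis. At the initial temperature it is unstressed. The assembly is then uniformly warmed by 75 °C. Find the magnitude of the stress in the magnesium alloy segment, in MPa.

Free thermal expansion of the whole bar: Σ αᵢΔT Lᵢ = 25.8×10⁻⁶×75×475 + 17.4×10⁻⁶×75×825 = 1.996 mm.
Since the ends are fixed, an axial force P builds up, equal in every segment, with P · Σ Lᵢ/(AᵢEᵢ) = δ_free.
The series flexibility is Σ Lᵢ/(AᵢEᵢ) = 475/(2375×44×10³) + 825/(1200×196×10³) = 8.053×10⁻⁶ mm/N.
Hence P = δ_free / Σ(L/AE) = 1.996/8.053×10⁻⁶ = 247.8 kN (compressive).
σ_{magnesium alloy} = P / A = 247800 / 2375 = 104.3 MPa.

σ ≈ 104 MPa (compressive)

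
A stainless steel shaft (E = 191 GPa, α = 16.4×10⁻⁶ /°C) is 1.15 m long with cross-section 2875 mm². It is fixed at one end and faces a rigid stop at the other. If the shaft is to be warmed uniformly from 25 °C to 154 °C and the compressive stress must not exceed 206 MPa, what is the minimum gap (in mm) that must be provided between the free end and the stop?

Free expansion if unrestrained: δ_free = αΔT L = 16.4×10⁻⁶ × 129 × 1150 = 2.433 mm.
A stress of 206 MPa corresponds to the wall pushing the shaft back by σL/E = 206×1150/(191×10³) = 1.24 mm.
So the gap has to take up the difference, g_min = δ_free − σL/E = 2.433 − 1.24 = 1.193 mm.

g ≈ 1.19 mm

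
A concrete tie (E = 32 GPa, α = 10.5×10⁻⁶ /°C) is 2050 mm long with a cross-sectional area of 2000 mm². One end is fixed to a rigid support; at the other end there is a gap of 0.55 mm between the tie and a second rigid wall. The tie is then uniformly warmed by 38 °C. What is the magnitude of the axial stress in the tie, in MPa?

σ ≈ 4.18 MPa (compressive)

Unrestrained expansion: δ_free = αΔT L = 10.5×10⁻⁶ × 38 × 2050 = 0.8179 mm.
The gap closes (δ_free > 0.55 mm) and the wall then resists a further 0.8179 − 0.55 = 0.2679 mm of expansion.
That suppressed elongation corresponds to σ = E·Δ/L = 32×10³ × 0.2679/2050 = 4.183 MPa.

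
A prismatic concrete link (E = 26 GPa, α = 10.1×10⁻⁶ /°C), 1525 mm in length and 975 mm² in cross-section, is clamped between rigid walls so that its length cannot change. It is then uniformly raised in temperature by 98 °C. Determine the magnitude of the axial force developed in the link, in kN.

Full restraint means ε = 0, so the stress is σ = EαΔT = 26×10³ × 10.1×10⁻⁶ × 98 = 25.73 MPa.
Axial force P = σA = 25.73 × 975 = 25090 N = 25.09 kN, compressive.

P ≈ 25.1 kN (compressive)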